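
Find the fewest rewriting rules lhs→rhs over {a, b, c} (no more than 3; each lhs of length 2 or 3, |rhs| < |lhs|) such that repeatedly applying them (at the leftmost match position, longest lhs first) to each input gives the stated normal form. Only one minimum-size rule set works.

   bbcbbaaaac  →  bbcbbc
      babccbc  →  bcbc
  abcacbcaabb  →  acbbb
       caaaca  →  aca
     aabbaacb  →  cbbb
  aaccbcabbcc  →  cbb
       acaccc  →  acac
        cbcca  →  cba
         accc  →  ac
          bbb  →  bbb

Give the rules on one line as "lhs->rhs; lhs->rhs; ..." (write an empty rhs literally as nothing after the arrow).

  | bbcbbaaaac => bbcbbcaac => bbcbbccc => bbcbbc
  | babccbc => bcccbc => bcbc
  | abcacbcaabb => ccacbcaabb => acbcaabb => acbccbb => acbbb
  | caaaca => ccaca => aca

aa->c; ab->c; cc->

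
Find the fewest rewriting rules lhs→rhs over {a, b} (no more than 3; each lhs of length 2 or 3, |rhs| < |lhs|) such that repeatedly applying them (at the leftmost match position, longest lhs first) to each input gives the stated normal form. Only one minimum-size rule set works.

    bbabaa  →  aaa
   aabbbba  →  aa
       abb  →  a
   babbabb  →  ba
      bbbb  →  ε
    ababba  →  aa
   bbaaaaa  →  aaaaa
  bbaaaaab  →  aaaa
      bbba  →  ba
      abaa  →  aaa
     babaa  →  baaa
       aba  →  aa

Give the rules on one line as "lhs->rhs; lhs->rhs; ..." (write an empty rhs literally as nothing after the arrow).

  | bbabaa => abaa => aaa
  | aabbbba => abbba => abba => aba => aa
  | abb => ab => a
  | babbabb => bababb => baabb => bab => ba

aab->a; ab->a; bb->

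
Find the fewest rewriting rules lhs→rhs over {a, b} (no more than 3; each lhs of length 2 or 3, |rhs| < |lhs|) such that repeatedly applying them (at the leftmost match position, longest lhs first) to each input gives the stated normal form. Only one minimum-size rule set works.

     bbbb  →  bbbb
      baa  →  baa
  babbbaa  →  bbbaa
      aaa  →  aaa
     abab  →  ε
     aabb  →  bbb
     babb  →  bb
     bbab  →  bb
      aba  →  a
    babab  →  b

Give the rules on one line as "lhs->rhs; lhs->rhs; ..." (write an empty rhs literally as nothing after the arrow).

aab->bb; ab->

  | bbbb
  | baa
  | babbbaa => bbbaa
  | aaa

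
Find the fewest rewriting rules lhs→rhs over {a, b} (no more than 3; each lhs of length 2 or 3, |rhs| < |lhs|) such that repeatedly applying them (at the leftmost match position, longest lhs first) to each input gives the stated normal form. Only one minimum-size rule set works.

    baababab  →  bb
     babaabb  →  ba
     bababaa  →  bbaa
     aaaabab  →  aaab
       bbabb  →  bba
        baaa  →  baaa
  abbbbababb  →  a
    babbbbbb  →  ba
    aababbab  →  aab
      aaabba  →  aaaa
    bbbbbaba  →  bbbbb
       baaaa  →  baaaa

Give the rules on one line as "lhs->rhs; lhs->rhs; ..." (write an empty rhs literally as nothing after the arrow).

aba->; abb->a

  | baababab => babab => bb
  | babaabb => babb => ba
  | bababaa => bbaa
  | aaaabab => aaab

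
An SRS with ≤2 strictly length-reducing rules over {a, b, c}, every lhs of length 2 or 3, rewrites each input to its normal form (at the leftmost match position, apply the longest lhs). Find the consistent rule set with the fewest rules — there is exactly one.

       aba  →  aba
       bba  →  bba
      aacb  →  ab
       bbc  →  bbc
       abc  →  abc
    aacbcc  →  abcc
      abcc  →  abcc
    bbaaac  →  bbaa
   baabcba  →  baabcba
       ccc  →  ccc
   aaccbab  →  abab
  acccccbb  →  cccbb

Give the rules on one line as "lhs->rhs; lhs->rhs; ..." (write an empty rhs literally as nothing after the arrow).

  | aba
  | bba
  | aacb => ab
  | bbc

ac->; acc->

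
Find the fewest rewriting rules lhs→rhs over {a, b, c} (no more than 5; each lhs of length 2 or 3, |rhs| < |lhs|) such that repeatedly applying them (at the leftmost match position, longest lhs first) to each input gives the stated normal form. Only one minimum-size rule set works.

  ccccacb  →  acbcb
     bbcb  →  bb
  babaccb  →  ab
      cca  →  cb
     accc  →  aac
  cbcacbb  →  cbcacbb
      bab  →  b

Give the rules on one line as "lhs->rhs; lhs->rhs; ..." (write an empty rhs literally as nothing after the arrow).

ba->; bbc->b; cc->a; cca->cb

  | ccccacb => accacb => acbcb
  | bbcb => bb
  | babaccb => baccb => ccb => ab
  | cca => cb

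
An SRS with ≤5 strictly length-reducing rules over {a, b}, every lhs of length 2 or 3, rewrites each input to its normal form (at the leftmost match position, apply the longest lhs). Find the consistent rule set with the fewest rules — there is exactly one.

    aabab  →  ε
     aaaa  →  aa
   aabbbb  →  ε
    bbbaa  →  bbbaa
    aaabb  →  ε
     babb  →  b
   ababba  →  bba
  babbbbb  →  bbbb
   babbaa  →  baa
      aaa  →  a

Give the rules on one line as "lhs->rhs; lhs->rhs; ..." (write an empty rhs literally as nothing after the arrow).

  | aabab => ab => ε
  | aaaa => aa
  | aabbbb => abb => ε
  | bbbaa

aaa->a; ab->; aba->; abb->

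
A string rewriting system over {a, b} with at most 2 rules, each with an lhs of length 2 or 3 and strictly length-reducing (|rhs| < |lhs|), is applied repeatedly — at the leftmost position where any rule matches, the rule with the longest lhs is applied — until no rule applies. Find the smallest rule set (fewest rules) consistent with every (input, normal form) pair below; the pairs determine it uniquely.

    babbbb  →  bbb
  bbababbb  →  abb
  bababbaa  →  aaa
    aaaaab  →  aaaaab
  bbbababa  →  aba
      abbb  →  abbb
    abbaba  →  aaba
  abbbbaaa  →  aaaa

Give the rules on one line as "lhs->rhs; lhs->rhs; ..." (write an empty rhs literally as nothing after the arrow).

bab->; bba->a

  | babbbb => bbb
  | bbababbb => ababbb => abb
  | bababbaa => abbaa => aaa
  | aaaaab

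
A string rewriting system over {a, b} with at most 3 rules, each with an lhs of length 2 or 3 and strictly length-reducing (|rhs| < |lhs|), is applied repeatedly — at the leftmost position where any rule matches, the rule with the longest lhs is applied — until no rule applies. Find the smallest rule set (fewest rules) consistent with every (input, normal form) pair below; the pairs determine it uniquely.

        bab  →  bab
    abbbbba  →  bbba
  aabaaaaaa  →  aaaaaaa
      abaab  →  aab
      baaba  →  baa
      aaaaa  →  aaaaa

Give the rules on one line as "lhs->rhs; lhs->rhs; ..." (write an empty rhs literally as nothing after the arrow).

aba->a; abb->

  | bab
  | abbbbba => bbba
  | aabaaaaaa => aaaaaaa
  | abaab => aab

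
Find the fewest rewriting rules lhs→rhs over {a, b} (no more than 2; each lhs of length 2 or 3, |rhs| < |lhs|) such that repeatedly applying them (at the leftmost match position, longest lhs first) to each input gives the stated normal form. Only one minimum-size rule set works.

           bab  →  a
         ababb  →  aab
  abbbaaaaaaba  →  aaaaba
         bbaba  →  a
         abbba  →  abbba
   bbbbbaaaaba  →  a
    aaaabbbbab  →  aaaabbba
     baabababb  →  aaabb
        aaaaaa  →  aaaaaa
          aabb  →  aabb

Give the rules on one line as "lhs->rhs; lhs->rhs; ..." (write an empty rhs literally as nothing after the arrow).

  | bab => a
  | ababb => aab
  | abbbaaaaaaba => abbaaaaaba => abaaaaba => aaaaba
  | bbaba => baa => a

baa->a; bab->a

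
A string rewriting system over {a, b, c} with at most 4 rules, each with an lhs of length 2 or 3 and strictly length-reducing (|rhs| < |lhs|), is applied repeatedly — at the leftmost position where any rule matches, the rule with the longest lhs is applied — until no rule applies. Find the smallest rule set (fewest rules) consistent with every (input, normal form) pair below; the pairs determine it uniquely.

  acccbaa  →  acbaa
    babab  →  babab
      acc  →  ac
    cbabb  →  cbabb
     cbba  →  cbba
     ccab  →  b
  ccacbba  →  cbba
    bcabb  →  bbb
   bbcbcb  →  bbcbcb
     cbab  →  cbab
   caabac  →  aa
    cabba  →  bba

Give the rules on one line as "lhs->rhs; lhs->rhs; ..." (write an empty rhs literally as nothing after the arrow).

bac->a; ca->; cc->c

  | acccbaa => accbaa => acbaa
  | babab
  | acc => ac
  | cbabb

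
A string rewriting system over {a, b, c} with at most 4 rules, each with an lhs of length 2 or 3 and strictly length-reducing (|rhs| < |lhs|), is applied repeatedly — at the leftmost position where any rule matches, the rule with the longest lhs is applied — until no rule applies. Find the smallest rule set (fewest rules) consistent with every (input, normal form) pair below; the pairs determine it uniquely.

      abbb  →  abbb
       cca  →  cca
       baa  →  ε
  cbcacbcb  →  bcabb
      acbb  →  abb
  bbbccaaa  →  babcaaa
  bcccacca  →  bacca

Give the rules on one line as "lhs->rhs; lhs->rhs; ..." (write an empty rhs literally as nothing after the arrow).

baa->; bbc->ab; cb->b; ccc->

  | abbb
  | cca
  | baa => ε
  | cbcacbcb => bcacbcb => bcabcb => bcabb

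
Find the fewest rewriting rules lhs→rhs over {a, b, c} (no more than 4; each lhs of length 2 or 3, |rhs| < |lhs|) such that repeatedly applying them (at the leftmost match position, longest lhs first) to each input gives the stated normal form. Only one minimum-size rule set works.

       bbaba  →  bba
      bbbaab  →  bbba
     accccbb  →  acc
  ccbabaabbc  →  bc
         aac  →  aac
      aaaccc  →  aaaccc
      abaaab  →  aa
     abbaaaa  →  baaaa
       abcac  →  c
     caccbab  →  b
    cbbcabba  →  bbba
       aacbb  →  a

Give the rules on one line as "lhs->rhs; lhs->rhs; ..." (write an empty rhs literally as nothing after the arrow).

  | bbaba => bba
  | bbbaab => bbba
  | accccbb => acccb => acc
  | ccbabaabbc => cabaabbc => baabbc => babc => bc

ab->; ca->; cb->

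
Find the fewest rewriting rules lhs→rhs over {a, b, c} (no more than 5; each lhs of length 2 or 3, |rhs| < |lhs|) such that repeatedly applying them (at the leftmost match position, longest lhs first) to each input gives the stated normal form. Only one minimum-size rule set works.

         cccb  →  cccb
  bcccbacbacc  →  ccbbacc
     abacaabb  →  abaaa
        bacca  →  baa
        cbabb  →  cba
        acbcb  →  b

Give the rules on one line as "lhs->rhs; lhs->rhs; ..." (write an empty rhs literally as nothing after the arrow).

abb->a; acb->b; bc->; ca->a

  | cccb
  | bcccbacbacc => ccbacbacc => ccbbacc
  | abacaabb => abaaabb => abaaa
  | bacca => baca => baa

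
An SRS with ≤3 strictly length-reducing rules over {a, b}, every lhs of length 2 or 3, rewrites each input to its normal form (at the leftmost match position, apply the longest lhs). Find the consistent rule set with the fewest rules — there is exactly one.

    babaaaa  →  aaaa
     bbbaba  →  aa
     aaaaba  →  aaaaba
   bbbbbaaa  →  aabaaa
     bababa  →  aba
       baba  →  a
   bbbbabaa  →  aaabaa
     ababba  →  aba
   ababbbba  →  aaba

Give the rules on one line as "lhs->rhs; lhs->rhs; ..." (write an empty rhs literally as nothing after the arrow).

bab->; bb->a

  | babaaaa => aaaa
  | bbbaba => ababa => aa
  | aaaaba
  | bbbbbaaa => abbbaaa => aabaaa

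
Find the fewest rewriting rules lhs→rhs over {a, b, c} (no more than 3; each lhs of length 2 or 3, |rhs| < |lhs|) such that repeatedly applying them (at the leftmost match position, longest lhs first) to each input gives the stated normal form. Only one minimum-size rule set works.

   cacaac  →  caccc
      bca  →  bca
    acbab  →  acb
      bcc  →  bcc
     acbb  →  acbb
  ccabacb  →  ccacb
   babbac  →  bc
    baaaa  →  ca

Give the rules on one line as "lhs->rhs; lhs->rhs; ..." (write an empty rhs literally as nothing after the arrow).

aa->c; ba->

  | cacaac => caccc
  | bca
  | acbab => acb
  | bcc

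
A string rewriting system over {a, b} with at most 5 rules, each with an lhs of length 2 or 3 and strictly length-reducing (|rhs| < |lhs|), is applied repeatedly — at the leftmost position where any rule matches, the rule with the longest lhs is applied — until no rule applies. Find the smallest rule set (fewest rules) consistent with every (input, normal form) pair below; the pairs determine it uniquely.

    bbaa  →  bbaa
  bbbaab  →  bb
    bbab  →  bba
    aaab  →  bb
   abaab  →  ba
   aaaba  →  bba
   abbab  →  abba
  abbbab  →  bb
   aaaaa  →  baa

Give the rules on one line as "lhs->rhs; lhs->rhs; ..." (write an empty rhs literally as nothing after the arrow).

aaa->b; aba->b; bab->ba; bbb->a

  | bbaa
  | bbbaab => aaab => bb
  | bbab => bba
  | aaab => bb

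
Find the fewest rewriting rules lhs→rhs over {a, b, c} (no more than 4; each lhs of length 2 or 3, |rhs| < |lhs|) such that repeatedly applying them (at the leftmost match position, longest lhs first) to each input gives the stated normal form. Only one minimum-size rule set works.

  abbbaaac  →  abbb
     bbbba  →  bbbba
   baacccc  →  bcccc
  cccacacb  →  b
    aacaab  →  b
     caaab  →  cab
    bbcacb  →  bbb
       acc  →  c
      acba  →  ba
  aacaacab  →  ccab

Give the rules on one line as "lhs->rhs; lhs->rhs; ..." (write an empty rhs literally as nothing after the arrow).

aa->; ac->; cb->b

  | abbbaaac => abbbac => abbb
  | bbbba
  | baacccc => bcccc
  | cccacacb => cccacb => cccb => ccb => cb => b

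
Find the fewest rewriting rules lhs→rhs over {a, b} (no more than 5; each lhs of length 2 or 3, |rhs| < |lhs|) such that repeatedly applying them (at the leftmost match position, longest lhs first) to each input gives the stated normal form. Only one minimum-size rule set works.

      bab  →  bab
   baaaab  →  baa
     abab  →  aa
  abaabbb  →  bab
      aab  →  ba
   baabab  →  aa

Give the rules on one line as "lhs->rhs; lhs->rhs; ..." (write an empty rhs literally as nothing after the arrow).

aaa->ab; aab->ba; aba->ab; bb->a

  | bab
  | baaaab => babab => babb => baa
  | abab => abb => aa
  | abaabbb => ababbb => abbbb => aabb => bab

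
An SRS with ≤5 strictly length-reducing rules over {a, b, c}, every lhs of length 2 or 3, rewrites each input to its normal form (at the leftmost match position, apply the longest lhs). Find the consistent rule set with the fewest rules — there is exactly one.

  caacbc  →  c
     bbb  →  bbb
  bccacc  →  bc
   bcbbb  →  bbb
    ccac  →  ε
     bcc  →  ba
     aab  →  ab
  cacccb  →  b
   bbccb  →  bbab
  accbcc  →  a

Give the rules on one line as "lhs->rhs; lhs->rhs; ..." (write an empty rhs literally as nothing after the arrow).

aa->a; ac->; cb->; cc->a

  | caacbc => cacbc => cbc => c
  | bbb
  | bccacc => baacc => bacc => bc
  | bcbbb => bbb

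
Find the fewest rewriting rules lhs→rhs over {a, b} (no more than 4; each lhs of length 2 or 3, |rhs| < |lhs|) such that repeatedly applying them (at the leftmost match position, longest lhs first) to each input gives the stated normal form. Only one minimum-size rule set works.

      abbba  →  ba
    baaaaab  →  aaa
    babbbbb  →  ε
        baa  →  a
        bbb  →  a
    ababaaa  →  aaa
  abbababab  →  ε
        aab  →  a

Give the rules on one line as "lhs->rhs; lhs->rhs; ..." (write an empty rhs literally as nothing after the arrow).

  | abbba => ba
  | baaaaab => aaaab => aaa
  | babbbbb => bbbb => ab => ε
  | baa => a

ab->; abb->; baa->a; bbb->a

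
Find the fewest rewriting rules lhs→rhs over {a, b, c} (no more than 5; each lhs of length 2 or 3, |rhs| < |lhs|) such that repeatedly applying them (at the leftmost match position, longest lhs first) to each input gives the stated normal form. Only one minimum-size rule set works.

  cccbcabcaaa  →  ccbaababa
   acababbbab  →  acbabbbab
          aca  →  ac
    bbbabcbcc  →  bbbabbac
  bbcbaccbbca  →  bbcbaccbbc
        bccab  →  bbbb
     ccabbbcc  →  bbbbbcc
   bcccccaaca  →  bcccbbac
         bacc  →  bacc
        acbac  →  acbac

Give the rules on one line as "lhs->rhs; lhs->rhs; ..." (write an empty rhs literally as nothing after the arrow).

  | cccbcabcaaa => ccbaabcaaa => ccbaababa
  | acababbbab => acbabbbab
  | aca => ac
  | bbbabcbcc => bbbabbac

ca->c; caa->ab; cbc->ba; cca->bb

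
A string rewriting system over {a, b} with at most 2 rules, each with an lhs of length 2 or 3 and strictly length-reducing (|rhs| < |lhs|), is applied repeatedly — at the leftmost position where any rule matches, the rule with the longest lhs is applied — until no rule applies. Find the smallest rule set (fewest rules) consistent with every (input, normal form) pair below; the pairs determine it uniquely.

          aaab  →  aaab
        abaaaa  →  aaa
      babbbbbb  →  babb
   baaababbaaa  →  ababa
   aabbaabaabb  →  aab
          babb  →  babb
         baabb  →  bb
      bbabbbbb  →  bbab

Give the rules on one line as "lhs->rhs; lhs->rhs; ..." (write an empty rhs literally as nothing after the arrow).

baa->; bbb->b

  | aaab
  | abaaaa => aaa
  | babbbbbb => babbbb => babb
  | baaababbaaa => ababbaaa => ababa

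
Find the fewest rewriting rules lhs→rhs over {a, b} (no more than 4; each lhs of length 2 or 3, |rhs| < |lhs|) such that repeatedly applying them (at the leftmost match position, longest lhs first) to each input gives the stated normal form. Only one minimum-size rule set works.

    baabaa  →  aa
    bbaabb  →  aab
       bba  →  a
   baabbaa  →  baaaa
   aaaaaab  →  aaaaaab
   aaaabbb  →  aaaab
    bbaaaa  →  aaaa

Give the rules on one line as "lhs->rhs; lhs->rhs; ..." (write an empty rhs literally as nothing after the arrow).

  | baabaa => babaa => bbaa => aa
  | bbaabb => aabb => aab
  | bba => a
  | baabbaa => baaaa

aba->ba; bb->b; bba->a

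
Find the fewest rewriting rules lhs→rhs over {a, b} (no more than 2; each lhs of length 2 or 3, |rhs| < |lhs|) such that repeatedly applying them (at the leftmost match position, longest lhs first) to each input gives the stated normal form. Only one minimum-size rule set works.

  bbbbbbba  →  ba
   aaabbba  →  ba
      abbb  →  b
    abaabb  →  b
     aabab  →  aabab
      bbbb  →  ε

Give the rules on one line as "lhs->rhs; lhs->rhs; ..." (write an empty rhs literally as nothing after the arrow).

abb->bb; bb->

  | bbbbbbba => bbbbba => bbba => ba
  | aaabbba => aabbba => abbba => bbba => ba
  | abbb => bbb => b
  | abaabb => ababb => abbb => bbb => b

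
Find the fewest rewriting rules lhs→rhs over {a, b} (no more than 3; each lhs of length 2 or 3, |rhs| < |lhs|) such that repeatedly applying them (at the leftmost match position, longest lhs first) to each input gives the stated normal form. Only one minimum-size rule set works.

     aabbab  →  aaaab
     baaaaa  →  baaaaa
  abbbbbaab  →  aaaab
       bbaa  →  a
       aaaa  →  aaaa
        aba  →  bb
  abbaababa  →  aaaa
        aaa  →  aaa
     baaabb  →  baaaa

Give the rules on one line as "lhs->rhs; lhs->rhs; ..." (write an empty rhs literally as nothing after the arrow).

  | aabbab => aaaab
  | baaaaa
  | abbbbbaab => aabbbaab => aaabaab => aabbab => aaaab
  | bbaa => a

aba->bb; abb->aa; bba->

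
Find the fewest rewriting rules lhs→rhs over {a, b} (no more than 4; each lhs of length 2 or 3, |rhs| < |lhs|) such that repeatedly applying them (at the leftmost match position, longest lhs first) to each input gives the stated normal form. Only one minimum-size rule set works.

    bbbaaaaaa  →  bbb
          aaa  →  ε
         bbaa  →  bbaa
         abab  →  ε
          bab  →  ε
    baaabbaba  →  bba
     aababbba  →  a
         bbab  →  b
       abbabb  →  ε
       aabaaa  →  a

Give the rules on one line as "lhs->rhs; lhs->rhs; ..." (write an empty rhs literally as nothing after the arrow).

  | bbbaaaaaa => bbbaaa => bbb
  | aaa => ε
  | bbaa
  | abab => ab => ε

aaa->; ab->; abb->; bab->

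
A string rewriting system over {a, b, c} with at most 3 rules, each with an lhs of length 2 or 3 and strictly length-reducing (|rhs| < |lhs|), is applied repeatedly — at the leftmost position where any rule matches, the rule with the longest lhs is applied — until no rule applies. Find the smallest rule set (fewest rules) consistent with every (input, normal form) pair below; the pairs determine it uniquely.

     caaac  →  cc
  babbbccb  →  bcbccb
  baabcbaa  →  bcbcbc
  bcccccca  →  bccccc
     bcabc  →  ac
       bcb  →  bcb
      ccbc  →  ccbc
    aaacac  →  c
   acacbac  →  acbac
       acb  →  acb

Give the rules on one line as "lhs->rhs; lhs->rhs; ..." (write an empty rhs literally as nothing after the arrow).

aa->c; bb->a; ca->

  | caaac => aac => cc
  | babbbccb => baabccb => bcbccb
  | baabcbaa => bcbcbaa => bcbcbc
  | bcccccca => bccccc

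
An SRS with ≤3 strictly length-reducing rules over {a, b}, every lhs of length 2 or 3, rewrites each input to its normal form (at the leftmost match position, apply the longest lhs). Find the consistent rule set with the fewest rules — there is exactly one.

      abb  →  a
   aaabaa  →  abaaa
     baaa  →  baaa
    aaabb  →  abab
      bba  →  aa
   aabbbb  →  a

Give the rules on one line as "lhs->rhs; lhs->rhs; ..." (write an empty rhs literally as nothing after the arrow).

  | abb => bb => a
  | aaabaa => abaaa
  | baaa
  | aaabb => abab

aab->ba; abb->bb; bb->a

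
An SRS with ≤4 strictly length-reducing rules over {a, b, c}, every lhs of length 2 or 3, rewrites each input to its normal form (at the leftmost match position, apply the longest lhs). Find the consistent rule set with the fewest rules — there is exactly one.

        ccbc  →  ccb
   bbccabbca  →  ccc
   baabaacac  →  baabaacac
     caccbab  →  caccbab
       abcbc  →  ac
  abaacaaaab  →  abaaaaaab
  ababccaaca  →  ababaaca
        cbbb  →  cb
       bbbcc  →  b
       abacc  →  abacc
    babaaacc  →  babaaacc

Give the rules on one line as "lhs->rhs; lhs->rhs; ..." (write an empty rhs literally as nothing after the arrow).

  | ccbc => ccb
  | bbccabbca => ccabbca => ccbbca => ccca => ccc
  | baabaacac
  | caccbab

bb->; bc->b; caa->aa; cca->cc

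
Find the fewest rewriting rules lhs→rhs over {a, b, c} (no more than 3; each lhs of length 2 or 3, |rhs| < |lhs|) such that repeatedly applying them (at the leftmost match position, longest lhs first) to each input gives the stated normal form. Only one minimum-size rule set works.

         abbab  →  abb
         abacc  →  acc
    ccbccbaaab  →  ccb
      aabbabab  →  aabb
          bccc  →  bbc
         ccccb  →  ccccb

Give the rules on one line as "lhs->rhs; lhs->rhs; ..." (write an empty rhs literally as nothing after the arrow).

ba->; bcc->bb

  | abbab => abb
  | abacc => acc
  | ccbccbaaab => ccbbbaaab => ccbbaab => ccbab => ccb
  | aabbabab => aabbab => aabb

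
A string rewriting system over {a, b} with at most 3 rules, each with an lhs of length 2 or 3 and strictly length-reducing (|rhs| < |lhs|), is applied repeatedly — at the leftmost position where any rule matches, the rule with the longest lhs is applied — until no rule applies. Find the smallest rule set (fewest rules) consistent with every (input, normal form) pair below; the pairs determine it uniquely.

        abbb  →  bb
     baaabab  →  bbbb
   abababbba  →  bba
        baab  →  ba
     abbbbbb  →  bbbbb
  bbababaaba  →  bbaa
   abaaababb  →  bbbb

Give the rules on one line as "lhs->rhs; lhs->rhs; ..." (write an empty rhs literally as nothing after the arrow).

aaa->bb; ab->

  | abbb => bb
  | baaabab => bbbbab => bbbb
  | abababbba => ababbba => abbba => bba
  | baab => ba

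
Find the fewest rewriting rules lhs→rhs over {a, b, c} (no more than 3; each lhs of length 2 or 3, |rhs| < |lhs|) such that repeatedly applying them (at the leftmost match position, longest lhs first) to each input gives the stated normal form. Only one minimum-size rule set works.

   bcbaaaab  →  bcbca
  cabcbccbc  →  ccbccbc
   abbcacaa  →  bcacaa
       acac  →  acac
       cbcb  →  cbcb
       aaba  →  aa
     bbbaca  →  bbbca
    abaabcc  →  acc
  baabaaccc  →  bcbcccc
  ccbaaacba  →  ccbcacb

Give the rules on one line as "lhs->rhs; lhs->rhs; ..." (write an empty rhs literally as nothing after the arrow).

  | bcbaaaab => bcbcaab => bcbca
  | cabcbccbc => ccbccbc
  | abbcacaa => bcacaa
  | acac

ab->; ba->b; baa->bc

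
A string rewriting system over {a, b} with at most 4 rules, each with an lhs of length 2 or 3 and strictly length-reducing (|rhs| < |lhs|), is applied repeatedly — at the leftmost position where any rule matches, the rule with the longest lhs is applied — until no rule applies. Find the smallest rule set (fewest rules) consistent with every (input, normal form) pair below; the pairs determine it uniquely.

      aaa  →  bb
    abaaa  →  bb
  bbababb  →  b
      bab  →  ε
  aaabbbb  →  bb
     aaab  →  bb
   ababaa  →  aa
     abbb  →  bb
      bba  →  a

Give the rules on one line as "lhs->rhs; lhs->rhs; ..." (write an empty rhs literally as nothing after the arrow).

  | aaa => bb
  | abaaa => aaa => bb
  | bbababb => bababb => ababb => abb => b
  | bab => ab => ε

aaa->bb; ab->; ba->a; bbb->bb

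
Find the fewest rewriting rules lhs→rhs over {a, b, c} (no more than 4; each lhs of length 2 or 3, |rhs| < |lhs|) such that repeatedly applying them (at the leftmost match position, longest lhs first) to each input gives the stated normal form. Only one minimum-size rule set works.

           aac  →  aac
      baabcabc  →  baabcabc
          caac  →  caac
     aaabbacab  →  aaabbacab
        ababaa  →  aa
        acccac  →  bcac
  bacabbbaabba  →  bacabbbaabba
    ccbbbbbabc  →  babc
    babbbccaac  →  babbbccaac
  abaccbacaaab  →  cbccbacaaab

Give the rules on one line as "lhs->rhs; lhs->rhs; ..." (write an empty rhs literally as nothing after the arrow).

  | aac
  | baabcabc
  | caac
  | aaabbacab

aba->cb; acc->b; cbb->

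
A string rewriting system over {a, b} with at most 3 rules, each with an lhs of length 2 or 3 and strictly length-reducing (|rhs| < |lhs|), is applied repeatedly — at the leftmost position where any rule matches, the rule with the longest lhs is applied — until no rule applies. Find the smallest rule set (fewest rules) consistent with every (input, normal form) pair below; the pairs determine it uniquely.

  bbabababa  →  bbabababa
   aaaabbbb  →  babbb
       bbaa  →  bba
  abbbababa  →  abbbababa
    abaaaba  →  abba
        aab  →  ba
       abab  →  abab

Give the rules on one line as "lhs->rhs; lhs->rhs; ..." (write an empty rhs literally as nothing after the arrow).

aa->a; aab->ba

  | bbabababa
  | aaaabbbb => aaabbbb => aabbbb => babbb
  | bbaa => bba
  | abbbababa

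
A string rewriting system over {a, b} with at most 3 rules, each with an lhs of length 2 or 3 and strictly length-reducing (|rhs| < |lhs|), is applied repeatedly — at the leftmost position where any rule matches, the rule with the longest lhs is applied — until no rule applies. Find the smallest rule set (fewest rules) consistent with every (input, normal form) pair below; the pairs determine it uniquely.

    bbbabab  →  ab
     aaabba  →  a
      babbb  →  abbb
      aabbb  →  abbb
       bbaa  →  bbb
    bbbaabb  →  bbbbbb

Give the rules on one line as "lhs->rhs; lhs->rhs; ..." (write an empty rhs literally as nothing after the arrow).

aa->a; ba->a; baa->bb

  | bbbabab => bbabab => babab => abab => aab => ab
  | aaabba => aabba => abba => aba => aa => a
  | babbb => abbb
  | aabbb => abbb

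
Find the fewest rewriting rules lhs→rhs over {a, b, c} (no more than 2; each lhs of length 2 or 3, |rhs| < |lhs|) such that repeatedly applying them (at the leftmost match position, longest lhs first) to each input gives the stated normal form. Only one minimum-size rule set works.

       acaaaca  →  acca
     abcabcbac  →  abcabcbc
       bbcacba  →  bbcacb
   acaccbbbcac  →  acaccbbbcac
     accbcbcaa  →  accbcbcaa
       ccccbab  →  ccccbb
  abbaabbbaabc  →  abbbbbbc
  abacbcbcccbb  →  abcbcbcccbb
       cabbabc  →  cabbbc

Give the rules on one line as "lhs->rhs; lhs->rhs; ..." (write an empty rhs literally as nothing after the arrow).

  | acaaaca => acca
  | abcabcbac => abcabcbc
  | bbcacba => bbcacb
  | acaccbbbcac

aaa->; ba->b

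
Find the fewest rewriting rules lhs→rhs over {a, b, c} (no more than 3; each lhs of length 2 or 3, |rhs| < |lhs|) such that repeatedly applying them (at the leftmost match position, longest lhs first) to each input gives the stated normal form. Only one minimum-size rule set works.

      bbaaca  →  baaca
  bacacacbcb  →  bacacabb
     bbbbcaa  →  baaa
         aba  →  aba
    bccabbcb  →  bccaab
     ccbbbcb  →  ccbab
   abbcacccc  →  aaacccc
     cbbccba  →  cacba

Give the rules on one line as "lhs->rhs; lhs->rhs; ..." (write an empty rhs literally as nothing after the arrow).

bba->ba; bbc->a; cbc->b

  | bbaaca => baaca
  | bacacacbcb => bacacabb
  | bbbbcaa => bbaaa => baaa
  | aba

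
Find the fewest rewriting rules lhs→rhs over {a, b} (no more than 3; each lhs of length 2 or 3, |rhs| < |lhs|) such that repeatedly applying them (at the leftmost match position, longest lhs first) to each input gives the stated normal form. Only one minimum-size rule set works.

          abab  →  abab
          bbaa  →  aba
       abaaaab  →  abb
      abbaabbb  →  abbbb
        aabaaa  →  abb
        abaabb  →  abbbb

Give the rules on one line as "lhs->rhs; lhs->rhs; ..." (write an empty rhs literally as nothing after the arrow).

aa->b; bba->ab

  | abab
  | bbaa => aba
  | abaaaab => abbaab => aabab => bbab => abb
  | abbaabbb => aababbb => bbabbb => abbbb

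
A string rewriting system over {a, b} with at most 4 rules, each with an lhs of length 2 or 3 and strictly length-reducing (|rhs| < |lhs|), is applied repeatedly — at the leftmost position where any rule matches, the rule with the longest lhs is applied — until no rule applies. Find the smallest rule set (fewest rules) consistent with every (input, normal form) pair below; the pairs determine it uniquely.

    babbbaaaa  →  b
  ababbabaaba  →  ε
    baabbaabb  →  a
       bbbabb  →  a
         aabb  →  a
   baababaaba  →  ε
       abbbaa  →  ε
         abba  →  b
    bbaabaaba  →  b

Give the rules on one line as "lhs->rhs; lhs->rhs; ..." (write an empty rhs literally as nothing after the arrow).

  | babbbaaaa => bbbaaaa => abaaaa => aaaaa => baaa => aa => b
  | ababbabaaba => aabbabaaba => bbbabaaba => ababaaba => aabaaba => bbaaba => aaaba => baba => ba => ε
  | baabbaabb => abbaabb => abaabb => aaabb => babb => bb => a
  | bbbabb => ababb => aabb => bbb => ab => a

aa->b; ab->a; ba->; bb->a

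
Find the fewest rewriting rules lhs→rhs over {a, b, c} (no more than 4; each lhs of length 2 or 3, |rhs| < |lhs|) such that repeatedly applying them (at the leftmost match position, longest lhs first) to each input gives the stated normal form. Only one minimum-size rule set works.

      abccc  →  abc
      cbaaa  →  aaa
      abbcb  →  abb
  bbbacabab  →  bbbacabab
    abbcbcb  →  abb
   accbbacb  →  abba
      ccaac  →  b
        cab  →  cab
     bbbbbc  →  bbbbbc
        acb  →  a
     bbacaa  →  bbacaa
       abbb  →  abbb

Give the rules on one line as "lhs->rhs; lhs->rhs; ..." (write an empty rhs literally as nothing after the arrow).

  | abccc => abc
  | cbaaa => aaa
  | abbcb => abb
  | bbbacabab

aac->b; cb->; cc->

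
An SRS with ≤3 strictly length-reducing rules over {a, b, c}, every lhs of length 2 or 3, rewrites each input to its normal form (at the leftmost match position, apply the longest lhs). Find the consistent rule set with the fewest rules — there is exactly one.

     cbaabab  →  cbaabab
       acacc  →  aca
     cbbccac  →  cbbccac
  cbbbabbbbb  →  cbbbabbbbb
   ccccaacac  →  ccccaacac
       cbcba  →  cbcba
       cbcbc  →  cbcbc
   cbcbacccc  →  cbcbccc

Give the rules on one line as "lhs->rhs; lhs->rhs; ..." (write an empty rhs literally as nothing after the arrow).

acc->a; bac->b

  | cbaabab
  | acacc => aca
  | cbbccac
  | cbbbabbbbb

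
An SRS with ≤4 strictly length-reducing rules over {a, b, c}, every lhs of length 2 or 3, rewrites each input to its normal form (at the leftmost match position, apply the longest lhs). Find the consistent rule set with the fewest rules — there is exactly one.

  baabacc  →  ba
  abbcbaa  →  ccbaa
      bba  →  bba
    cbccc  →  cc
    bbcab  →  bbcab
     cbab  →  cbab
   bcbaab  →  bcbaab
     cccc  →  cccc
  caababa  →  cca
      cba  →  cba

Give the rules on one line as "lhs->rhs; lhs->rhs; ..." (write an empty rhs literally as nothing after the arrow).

  | baabacc => babcc => ba
  | abbcbaa => ccbaa
  | bba
  | cbccc => cc

aba->b; abb->c; bcc->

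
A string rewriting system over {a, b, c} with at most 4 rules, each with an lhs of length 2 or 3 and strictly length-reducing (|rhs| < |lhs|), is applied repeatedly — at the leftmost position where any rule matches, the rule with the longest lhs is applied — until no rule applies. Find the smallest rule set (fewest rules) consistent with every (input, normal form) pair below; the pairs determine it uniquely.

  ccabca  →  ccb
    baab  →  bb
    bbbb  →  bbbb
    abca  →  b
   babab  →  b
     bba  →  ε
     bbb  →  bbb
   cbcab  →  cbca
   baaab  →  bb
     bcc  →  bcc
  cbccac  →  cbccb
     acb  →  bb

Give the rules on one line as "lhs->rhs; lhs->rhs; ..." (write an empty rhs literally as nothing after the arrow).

ab->a; ac->b; ba->b; bba->

  | ccabca => ccaca => ccba => ccb
  | baab => bab => bb
  | bbbb
  | abca => aca => ba => b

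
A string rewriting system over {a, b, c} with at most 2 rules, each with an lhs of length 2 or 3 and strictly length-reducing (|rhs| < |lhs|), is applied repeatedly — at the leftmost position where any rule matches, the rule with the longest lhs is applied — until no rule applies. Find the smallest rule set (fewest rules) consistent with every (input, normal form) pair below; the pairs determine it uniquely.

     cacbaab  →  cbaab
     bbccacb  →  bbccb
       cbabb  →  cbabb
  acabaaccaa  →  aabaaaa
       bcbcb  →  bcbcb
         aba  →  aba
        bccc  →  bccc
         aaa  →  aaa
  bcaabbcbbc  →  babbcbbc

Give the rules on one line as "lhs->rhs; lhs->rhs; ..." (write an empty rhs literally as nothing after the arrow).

ac->a; ca->

  | cacbaab => cbaab
  | bbccacb => bbccb
  | cbabb
  | acabaaccaa => aabaaccaa => aabaacaa => aabaaaa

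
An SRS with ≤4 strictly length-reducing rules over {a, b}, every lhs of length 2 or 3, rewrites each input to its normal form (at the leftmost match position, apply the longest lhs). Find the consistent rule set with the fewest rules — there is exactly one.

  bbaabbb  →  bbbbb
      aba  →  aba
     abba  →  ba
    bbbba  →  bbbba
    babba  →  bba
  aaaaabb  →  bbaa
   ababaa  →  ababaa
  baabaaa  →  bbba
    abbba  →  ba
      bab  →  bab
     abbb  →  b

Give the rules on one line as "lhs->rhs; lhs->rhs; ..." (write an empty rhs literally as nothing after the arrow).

aaa->ba; aab->b; abb->aa

  | bbaabbb => bbbbb
  | aba
  | abba => aaa => ba
  | bbbba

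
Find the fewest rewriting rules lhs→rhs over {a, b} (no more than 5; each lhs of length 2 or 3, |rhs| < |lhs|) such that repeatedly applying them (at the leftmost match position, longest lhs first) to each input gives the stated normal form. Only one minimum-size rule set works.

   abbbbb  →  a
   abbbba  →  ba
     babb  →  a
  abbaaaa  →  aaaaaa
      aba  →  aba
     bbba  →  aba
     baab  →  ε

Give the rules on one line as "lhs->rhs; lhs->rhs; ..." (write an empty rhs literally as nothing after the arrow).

  | abbbbb => aabbb => bb => a
  | abbbba => aabba => ba
  | babb => bb => a
  | abbaaaa => aaaaaa

aab->; baa->aa; bab->b; bb->a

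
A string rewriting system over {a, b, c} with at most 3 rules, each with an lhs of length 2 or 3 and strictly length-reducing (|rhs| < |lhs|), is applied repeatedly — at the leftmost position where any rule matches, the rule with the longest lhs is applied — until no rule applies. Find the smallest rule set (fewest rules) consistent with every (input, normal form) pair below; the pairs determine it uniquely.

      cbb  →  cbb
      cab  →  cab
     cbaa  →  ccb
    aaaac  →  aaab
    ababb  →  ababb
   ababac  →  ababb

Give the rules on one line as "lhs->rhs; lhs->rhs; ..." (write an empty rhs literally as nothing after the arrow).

  | cbb
  | cab
  | cbaa => ccb
  | aaaac => aaab

ac->b; baa->cb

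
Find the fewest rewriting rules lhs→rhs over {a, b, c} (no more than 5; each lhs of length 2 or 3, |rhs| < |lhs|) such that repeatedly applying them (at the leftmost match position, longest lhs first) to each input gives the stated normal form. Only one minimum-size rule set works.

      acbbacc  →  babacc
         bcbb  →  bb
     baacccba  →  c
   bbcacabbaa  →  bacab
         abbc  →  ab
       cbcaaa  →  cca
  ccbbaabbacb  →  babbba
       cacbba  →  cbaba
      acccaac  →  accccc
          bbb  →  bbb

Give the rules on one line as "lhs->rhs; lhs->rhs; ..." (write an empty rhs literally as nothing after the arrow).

aa->c; acb->ba; bc->; ccb->ba

  | acbbacc => babacc
  | bcbb => bb
  | baacccba => bccccba => cccba => cbaa => cbc => c
  | bbcacabbaa => bacabbaa => bacabbc => bacab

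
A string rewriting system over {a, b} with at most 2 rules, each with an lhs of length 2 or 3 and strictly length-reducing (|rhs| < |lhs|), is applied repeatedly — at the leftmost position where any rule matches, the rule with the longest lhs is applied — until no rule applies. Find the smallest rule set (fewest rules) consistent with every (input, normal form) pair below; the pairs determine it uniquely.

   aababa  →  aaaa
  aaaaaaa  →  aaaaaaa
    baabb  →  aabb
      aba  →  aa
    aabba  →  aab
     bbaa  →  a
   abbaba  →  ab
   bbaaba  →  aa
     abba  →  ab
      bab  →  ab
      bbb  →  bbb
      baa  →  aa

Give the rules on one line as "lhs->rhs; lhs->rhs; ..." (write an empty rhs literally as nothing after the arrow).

  | aababa => aaaba => aaaa
  | aaaaaaa
  | baabb => aabb
  | aba => aa

ba->a; bba->b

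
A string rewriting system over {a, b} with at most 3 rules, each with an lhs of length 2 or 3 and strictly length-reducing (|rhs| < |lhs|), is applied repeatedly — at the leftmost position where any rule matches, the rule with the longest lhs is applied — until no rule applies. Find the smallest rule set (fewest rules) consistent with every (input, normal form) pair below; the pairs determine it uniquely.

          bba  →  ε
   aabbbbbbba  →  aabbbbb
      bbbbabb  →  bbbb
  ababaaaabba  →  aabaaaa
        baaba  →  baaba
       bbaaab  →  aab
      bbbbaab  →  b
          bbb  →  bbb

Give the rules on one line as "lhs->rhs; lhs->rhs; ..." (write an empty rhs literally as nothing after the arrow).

bab->ab; bba->

  | bba => ε
  | aabbbbbbba => aabbbbb
  | bbbbabb => bbbb
  | ababaaaabba => aabaaaabba => aabaaaa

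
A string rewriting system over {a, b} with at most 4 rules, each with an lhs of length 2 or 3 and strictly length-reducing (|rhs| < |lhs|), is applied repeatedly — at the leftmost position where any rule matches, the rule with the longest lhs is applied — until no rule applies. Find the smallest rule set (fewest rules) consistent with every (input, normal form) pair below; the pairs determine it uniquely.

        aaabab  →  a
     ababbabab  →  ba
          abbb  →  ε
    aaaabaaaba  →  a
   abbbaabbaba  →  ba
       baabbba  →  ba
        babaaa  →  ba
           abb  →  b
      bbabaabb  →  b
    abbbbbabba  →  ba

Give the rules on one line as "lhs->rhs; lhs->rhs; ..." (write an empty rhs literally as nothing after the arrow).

  | aaabab => aabab => abab => aab => ab => a
  | ababbabab => aabbabab => abbabab => babab => baab => bab => ba
  | abbb => bb => ε
  | aaaabaaaba => aaabaaaba => aabaaaba => abaaaba => aaaaba => aaaba => aaba => aba => aa => a

aa->a; ab->a; abb->b; bb->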